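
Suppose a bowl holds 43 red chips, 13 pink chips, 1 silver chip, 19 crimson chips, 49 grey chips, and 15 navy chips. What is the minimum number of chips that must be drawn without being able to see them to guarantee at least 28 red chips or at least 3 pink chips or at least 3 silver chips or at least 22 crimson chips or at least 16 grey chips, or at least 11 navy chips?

Each of the 6 colors has its own threshold; avoid all of them simultaneously.
The worst case stops just short of every target: 27 red, 2 pink, all 1 silver, all 19 crimson, 15 grey, 10 navy — 27 + 2 + 1 + 19 + 15 + 10 = 74 chips.
One more chip must push some color to its target, so 74 + 1 = 75.

75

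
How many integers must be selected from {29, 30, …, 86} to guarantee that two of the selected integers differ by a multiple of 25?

Group the integers by remainder mod 25; there are 25 residue classes, each nonempty in this range.
Choosing one from each class (25 integers) avoids any shared remainder.
One more choice must repeat a class, so two differ by a multiple of 25. Hence 25 + 1 = 26.

26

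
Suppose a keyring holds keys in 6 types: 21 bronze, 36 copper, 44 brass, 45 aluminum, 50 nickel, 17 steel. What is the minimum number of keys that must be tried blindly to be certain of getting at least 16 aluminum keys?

184

The worst case draws every non-aluminum key first: 21 + 36 + 44 + 50 + 17 = 168.
The next 16 draws are then forced to be aluminum, giving 168 + 16 = 184.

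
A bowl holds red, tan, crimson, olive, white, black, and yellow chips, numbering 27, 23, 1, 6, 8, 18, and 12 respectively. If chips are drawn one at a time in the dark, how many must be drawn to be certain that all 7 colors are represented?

The hardest color to obtain is crimson: we could draw every other chip first — 95 − 1 = 94 chips — without a single crimson one.
The next draw must be crimson, so 94 + 1 = 95.

95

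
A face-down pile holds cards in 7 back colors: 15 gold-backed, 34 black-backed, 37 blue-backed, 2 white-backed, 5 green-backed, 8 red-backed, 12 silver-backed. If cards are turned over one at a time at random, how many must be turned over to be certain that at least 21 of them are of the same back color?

83

In the worst case we take at most 20 of each back color, but all 15 gold-backed, all 2 white-backed, all 5 green-backed, all 8 red-backed, and all 12 silver-backed (fewer than 20), giving 15 + 20 + 20 + 2 + 5 + 8 + 12 = 82.
One more card then forces some back color to 21, so 82 + 1 = 83.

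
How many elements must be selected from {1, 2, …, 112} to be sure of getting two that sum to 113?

57

Partition {1, …, 112} into 56 pairs: {1,112}, {2,111}, …, {56,57}.
Choosing 56 integers — say the integers 1 through 56 — takes one from each pair and avoids the property.
Choosing 57 forces two into the same pair by pigeonhole, and those sum to 113. So 57.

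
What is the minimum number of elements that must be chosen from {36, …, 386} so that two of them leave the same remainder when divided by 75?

76

Group the integers by remainder mod 75; there are 75 residue classes, each nonempty in this range.
Choosing one from each class (75 integers) avoids any shared remainder.
One more choice must repeat a class, so two differ by a multiple of 75. Hence 75 + 1 = 76.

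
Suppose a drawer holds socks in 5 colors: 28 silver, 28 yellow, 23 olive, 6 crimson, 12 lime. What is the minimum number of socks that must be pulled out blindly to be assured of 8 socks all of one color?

Treat the 5 colors as pigeonholes.
In the worst case we take at most 7 of each color, but all 6 crimson (fewer than 7), giving 7 + 7 + 7 + 6 + 7 = 34.
One more sock then forces some color to 8, so 34 + 1 = 35.

35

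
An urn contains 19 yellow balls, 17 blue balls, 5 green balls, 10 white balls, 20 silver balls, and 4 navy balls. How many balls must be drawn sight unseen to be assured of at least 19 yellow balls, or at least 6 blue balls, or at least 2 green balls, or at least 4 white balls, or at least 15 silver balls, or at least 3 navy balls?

44

The worst case stops just short of every target: 18 yellow, 5 blue, 1 green, 3 white, 14 silver, 2 navy — 18 + 5 + 1 + 3 + 14 + 2 = 43 balls.
One more ball must push some color to its target, so 43 + 1 = 44.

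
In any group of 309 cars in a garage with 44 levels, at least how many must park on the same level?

The 309 cars fall into 44 levels.
If each of the 44 levels held at most 7, the total would be at most 44 × 7 = 308 < 309, a contradiction.
So at least one holds ⌈309/44⌉ = 8.

8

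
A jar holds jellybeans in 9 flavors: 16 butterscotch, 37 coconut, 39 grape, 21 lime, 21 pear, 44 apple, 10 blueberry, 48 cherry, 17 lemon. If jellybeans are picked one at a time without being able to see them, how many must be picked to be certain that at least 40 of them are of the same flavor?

In the worst case we take at most 39 of each flavor, but all 16 butterscotch, all 37 coconut, all 21 lime, all 21 pear, all 10 blueberry, and all 17 lemon (fewer than 39), giving 16 + 37 + 39 + 21 + 21 + 39 + 10 + 39 + 17 = 239.
One more jellybean then forces some flavor to 40, so 239 + 1 = 240.

240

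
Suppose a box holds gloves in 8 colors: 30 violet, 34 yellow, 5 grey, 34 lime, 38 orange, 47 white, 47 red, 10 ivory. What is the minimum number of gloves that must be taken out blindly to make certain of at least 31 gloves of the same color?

196

In the worst case we take at most 30 of each color, but all 5 grey and all 10 ivory (fewer than 30), giving 30 + 30 + 5 + 30 + 30 + 30 + 30 + 10 = 195.
One more glove then forces some color to 31, so 195 + 1 = 196.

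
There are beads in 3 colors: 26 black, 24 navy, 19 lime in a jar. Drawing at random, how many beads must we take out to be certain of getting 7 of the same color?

19

The worst case takes 6 beads of each color without reaching 7 of any: 3 × 6 = 18.
The next bead must bring some color to 7, so 18 + 1 = 19.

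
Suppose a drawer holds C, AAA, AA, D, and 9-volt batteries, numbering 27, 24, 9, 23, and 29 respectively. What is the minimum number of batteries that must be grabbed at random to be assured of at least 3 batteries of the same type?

11

Treat the 5 types as pigeonholes.
The worst case takes 2 batteries of each type without reaching 3 of any: 5 × 2 = 10.
The next battery must bring some type to 3, so 10 + 1 = 11.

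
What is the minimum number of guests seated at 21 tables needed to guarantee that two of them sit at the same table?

22

There are 21 tables acting as pigeonholes.
With 21 guests we could place one in each, avoiding any repeat.
One more forces some class to hold 2, so 21 + 1 = 22.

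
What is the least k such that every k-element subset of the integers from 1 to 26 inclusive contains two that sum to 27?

14

Partition {1, …, 26} into 13 pairs: {1,26}, {2,25}, …, {13,14}.
Choosing 13 integers — say the integers 1 through 13 — takes one from each pair and avoids the property.
Choosing 14 forces two into the same pair by pigeonhole, and those sum to 27. So 14.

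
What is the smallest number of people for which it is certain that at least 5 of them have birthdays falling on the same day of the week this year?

There are 7 days of the week acting as pigeonholes.
With 7 × 4 = 28 people we could place exactly 4 in each, with no class reaching 5.
One more forces some class to hold 5, so 28 + 1 = 29.

29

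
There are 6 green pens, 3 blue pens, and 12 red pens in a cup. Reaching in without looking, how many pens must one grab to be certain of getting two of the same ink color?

The worst case takes 1 pen of each ink color without reaching 2 of any: 3 × 1 = 3.
The next pen must bring some ink color to 2, so 3 + 1 = 4.

4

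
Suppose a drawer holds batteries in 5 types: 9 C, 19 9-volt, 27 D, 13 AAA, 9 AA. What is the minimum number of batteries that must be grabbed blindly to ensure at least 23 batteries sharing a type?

73

In the worst case we take at most 22 of each type, but all 9 C, all 19 9-volt, all 13 AAA, and all 9 AA (fewer than 22), giving 9 + 19 + 22 + 13 + 9 = 72.
One more battery then forces some type to 23, so 72 + 1 = 73.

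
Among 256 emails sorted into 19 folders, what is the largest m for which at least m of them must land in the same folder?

The 256 emails fall into 19 folders.
If each of the 19 folders held at most 13, the total would be at most 19 × 13 = 247 < 256, a contradiction.
So at least one holds ⌈256/19⌉ = 14.

14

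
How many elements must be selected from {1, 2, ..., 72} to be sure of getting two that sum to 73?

Partition {1, …, 72} into 36 pairs: {1,72}, {2,71}, …, {36,37}.
Choosing 36 integers — say the integers 1 through 36 — takes one from each pair and avoids the property.
Choosing 37 forces two into the same pair by pigeonhole, and those sum to 73. So 37.

37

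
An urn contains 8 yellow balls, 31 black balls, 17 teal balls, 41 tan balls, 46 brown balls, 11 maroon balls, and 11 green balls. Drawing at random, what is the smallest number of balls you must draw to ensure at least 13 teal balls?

161

The worst case draws every non-teal ball first: 8 + 31 + 41 + 46 + 11 + 11 = 148.
The next 13 draws are then forced to be teal, giving 148 + 13 = 161.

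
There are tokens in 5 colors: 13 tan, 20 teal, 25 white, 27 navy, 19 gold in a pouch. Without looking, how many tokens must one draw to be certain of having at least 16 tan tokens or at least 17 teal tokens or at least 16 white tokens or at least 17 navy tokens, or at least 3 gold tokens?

63

The worst case stops just short of every target: all 13 tan, 16 teal, 15 white, 16 navy, 2 gold — 13 + 16 + 15 + 16 + 2 = 62 tokens.
One more token must push some color to its target, so 62 + 1 = 63.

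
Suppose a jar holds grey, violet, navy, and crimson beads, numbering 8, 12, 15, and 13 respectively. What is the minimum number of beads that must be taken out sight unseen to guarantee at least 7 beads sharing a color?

Treat the 4 colors as pigeonholes.
The worst case takes 6 beads of each color without reaching 7 of any: 4 × 6 = 24.
The next bead must bring some color to 7, so 24 + 1 = 25.

25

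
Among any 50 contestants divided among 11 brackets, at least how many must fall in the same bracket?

5

The 50 contestants fall into 11 brackets.
If each of the 11 brackets held at most 4, the total would be at most 11 × 4 = 44 < 50, a contradiction.
So at least one holds ⌈50/11⌉ = 5.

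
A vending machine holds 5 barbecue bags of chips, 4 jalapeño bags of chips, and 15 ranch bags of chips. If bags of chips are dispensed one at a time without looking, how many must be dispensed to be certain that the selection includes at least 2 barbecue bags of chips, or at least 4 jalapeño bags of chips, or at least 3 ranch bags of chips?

The worst case stops just short of every target: 1 barbecue, 3 jalapeño, 2 ranch — 1 + 3 + 2 = 6 bags of chips.
One more bag of chips must push some flavor to its target, so 6 + 1 = 7.

7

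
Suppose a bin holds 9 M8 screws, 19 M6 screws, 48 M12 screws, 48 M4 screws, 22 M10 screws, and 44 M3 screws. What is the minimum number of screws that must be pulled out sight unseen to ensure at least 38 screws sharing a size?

162

Treat the 6 sizes as pigeonholes.
In the worst case we take at most 37 of each size, but all 9 M8, all 19 M6, and all 22 M10 (fewer than 37), giving 9 + 19 + 37 + 37 + 22 + 37 = 161.
One more screw then forces some size to 38, so 161 + 1 = 162.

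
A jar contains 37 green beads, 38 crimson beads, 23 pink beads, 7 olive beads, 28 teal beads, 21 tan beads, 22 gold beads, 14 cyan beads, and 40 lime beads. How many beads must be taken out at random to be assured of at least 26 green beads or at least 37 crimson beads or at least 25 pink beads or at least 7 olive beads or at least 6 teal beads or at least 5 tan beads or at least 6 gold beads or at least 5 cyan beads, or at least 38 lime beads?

The worst case stops just short of every target: 25 green, 36 crimson, all 23 pink, 6 olive, 5 teal, 4 tan, 5 gold, 4 cyan, 37 lime — 25 + 36 + 23 + 6 + 5 + 4 + 5 + 4 + 37 = 145 beads.
One more bead must push some color to its target, so 145 + 1 = 146.

146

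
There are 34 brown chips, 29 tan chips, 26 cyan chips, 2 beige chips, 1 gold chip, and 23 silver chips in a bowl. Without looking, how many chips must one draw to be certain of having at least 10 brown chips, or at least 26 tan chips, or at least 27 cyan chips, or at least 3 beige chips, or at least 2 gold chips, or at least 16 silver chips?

The worst case stops just short of every target: 9 brown, 25 tan, 26 cyan, 2 beige, 1 gold, 15 silver — 9 + 25 + 26 + 2 + 1 + 15 = 78 chips.
One more chip must push some color to its target, so 78 + 1 = 79.

79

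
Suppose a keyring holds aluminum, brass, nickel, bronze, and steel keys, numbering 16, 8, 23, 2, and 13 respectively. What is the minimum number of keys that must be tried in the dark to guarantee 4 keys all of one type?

In the worst case we take at most 3 of each type, but all 2 bronze (fewer than 3), giving 3 + 3 + 3 + 2 + 3 = 14.
One more key then forces some type to 4, so 14 + 1 = 15.

15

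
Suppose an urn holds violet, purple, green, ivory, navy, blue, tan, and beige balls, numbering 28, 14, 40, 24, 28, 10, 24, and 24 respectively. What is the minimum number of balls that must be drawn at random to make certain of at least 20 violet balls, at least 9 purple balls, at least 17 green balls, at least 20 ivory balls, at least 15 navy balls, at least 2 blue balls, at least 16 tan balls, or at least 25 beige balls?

The worst case stops just short of every target: 19 violet, 8 purple, 16 green, 19 ivory, 14 navy, 1 blue, 15 tan, 24 beige — 19 + 8 + 16 + 19 + 14 + 1 + 15 + 24 = 116 balls.
One more ball must push some color to its target, so 116 + 1 = 117.

117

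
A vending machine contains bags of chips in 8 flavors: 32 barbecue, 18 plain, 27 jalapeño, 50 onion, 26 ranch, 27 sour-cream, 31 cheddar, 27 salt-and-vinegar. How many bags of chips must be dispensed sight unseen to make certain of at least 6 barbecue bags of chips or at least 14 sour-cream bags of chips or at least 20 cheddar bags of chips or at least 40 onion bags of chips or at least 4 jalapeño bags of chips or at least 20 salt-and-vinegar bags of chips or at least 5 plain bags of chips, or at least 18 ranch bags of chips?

120

Each of the 8 flavors has its own threshold; avoid all of them simultaneously.
The worst case stops just short of every target: 5 barbecue, 4 plain, 3 jalapeño, 39 onion, 17 ranch, 13 sour-cream, 19 cheddar, 19 salt-and-vinegar — 5 + 4 + 3 + 39 + 17 + 13 + 19 + 19 = 119 bags of chips.
One more bag of chips must push some flavor to its target, so 119 + 1 = 120.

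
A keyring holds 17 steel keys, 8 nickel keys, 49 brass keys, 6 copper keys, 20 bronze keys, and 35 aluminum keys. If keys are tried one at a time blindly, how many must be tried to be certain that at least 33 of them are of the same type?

Treat the 6 types as pigeonholes.
In the worst case we take at most 32 of each type, but all 17 steel, all 8 nickel, all 6 copper, and all 20 bronze (fewer than 32), giving 17 + 8 + 32 + 6 + 20 + 32 = 115.
One more key then forces some type to 33, so 115 + 1 = 116.

116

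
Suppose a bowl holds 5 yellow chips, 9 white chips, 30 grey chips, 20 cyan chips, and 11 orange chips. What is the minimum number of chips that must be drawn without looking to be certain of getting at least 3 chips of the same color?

Treat the 5 colors as pigeonholes.
The worst case takes 2 chips of each color without reaching 3 of any: 5 × 2 = 10.
The next chip must bring some color to 3, so 10 + 1 = 11.

11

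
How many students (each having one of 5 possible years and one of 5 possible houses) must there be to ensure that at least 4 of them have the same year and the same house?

There are 5 × 5 = 25 (year, house) combinations acting as pigeonholes.
With 25 × 3 = 75 students we could place exactly 3 in each, with no (year, house) pair reaching 4.
One more forces some (year, house) pair to hold 4, so 75 + 1 = 76.

76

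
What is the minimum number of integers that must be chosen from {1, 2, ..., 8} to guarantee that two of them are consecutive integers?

5

Partition {1, …, 8} into 4 pairs: {1,2}, {3,4}, …, {7,8}.
Choosing 4 integers — say the 4 even numbers 2, 4, …, 8 — takes one from each pair and avoids the property.
Choosing 5 forces two into the same pair by pigeonhole, and those are consecutive. So 5.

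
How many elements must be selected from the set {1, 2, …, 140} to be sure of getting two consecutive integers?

71

Partition {1, …, 140} into 70 pairs: {1,2}, {3,4}, …, {139,140}.
Choosing 70 integers — say the 70 even numbers 2, 4, …, 140 — takes one from each pair and avoids the property.
Choosing 71 forces two into the same pair by pigeonhole, and those are consecutive. So 71.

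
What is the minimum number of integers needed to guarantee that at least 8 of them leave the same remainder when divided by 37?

There are 37 residue classes modulo 37 acting as pigeonholes.
With 37 × 7 = 259 integers we could place exactly 7 in each, with no class reaching 8.
One more forces some class to hold 8, so 259 + 1 = 260.

260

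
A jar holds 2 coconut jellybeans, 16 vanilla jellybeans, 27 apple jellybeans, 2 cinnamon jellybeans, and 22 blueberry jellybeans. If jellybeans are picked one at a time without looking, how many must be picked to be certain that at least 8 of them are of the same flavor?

In the worst case we take at most 7 of each flavor, but all 2 coconut and all 2 cinnamon (fewer than 7), giving 2 + 7 + 7 + 2 + 7 = 25.
One more jellybean then forces some flavor to 8, so 25 + 1 = 26.

26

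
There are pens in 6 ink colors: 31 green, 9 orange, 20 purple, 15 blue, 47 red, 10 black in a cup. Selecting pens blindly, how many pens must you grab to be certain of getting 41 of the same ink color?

Treat the 6 ink colors as pigeonholes.
In the worst case we take at most 40 of each ink color, but all 31 green, all 9 orange, all 20 purple, all 15 blue, and all 10 black (fewer than 40), giving 31 + 9 + 20 + 15 + 40 + 10 = 125.
One more pen then forces some ink color to 41, so 125 + 1 = 126.

126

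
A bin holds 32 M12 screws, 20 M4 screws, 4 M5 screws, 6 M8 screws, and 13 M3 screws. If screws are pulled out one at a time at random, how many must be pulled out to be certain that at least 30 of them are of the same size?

73

Treat the 5 sizes as pigeonholes.
In the worst case we take at most 29 of each size, but all 20 M4, all 4 M5, all 6 M8, and all 13 M3 (fewer than 29), giving 29 + 20 + 4 + 6 + 13 = 72.
One more screw then forces some size to 30, so 72 + 1 = 73.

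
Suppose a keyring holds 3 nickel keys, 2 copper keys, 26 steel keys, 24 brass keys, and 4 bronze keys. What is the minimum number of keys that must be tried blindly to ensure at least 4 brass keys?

39

To avoid brass keys as long as possible, exhaust the other 4 types first.
The worst case draws every non-brass key first: 3 + 2 + 26 + 4 = 35.
The next 4 draws are then forced to be brass, giving 35 + 4 = 39.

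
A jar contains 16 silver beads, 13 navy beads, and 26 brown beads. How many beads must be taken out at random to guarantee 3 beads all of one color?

The worst case takes 2 beads of each color without reaching 3 of any: 3 × 2 = 6.
The next bead must bring some color to 3, so 6 + 1 = 7.

7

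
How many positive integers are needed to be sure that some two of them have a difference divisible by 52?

53

Two integers differ by a multiple of 52 exactly when they share a remainder mod 52.
There are 52 residue classes mod 52, so 52 integers can all lie in distinct classes.
One more integer must repeat a residue, giving a difference divisible by 52. So n = 52 + 1 = 53.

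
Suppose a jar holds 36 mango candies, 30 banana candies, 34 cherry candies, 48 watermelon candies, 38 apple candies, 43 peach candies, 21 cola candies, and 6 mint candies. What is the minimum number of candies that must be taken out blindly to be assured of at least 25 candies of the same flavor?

Treat the 8 flavors as pigeonholes.
In the worst case we take at most 24 of each flavor, but all 21 cola and all 6 mint (fewer than 24), giving 24 + 24 + 24 + 24 + 24 + 24 + 21 + 6 = 171.
One more candy then forces some flavor to 25, so 171 + 1 = 172.

172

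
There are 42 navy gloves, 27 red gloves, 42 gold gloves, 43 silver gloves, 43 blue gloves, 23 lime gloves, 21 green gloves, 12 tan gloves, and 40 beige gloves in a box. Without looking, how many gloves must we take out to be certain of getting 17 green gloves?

To avoid green gloves as long as possible, exhaust the other 8 colors first.
The worst case draws every non-green glove first: 42 + 27 + 42 + 43 + 43 + 23 + 12 + 40 = 272.
The next 17 draws are then forced to be green, giving 272 + 17 = 289.

289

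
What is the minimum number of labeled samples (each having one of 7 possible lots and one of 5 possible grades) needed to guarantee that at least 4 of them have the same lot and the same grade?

106

There are 7 × 5 = 35 (lot, grade) combinations acting as pigeonholes.
With 35 × 3 = 105 labeled samples we could place exactly 3 in each, with no (lot, grade) pair reaching 4.
One more forces some (lot, grade) pair to hold 4, so 105 + 1 = 106.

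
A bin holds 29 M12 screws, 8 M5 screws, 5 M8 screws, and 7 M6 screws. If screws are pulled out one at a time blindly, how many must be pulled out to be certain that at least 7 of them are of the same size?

In the worst case we take at most 6 of each size, but all 5 M8 (fewer than 6), giving 6 + 6 + 5 + 6 = 23.
One more screw then forces some size to 7, so 23 + 1 = 24.

24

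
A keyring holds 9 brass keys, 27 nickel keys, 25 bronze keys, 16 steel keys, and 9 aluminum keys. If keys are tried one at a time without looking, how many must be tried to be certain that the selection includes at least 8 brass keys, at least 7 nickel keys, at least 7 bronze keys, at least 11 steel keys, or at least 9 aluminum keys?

Each of the 5 types has its own threshold; avoid all of them simultaneously.
The worst case stops just short of every target: 7 brass, 6 nickel, 6 bronze, 10 steel, 8 aluminum — 7 + 6 + 6 + 10 + 8 = 37 keys.
One more key must push some type to its target, so 37 + 1 = 38.

38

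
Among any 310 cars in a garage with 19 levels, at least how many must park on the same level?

If each of the 19 levels held at most 16, the total would be at most 19 × 16 = 304 < 310, a contradiction.
So at least one holds ⌈310/19⌉ = 17.

17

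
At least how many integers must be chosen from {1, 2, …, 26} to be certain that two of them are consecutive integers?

Partition {1, …, 26} into 13 pairs: {1,2}, {3,4}, …, {25,26}.
Choosing 13 integers — say the 13 even numbers 2, 4, …, 26 — takes one from each pair and avoids the property.
Choosing 14 forces two into the same pair by pigeonhole, and those are consecutive. So 14.

14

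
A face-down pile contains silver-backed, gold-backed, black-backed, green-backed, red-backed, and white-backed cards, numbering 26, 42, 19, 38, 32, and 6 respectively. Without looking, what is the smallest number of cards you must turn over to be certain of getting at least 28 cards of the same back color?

In the worst case we take at most 27 of each back color, but all 26 silver-backed, all 19 black-backed, and all 6 white-backed (fewer than 27), giving 26 + 27 + 19 + 27 + 27 + 6 = 132.
One more card then forces some back color to 28, so 132 + 1 = 133.

133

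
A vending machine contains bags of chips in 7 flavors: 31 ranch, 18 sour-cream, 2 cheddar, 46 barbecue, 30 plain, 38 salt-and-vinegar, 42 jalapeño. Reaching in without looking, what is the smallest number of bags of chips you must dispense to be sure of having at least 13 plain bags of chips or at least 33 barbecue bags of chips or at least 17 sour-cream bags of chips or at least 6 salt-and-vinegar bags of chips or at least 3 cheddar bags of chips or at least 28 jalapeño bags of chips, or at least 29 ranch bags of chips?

The worst case stops just short of every target: 28 ranch, 16 sour-cream, 2 cheddar, 32 barbecue, 12 plain, 5 salt-and-vinegar, 27 jalapeño — 28 + 16 + 2 + 32 + 12 + 5 + 27 = 122 bags of chips.
One more bag of chips must push some flavor to its target, so 122 + 1 = 123.

123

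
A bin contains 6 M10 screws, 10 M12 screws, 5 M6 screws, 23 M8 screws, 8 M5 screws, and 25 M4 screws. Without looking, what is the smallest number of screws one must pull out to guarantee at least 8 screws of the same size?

Treat the 6 sizes as pigeonholes.
In the worst case we take at most 7 of each size, but all 6 M10 and all 5 M6 (fewer than 7), giving 6 + 7 + 5 + 7 + 7 + 7 = 39.
One more screw then forces some size to 8, so 39 + 1 = 40.

40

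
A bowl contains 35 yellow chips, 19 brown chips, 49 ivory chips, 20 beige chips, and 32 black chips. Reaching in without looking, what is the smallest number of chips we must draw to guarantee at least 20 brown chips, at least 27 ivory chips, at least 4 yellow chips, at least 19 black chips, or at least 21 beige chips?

87

Each of the 5 colors has its own threshold; avoid all of them simultaneously.
The worst case stops just short of every target: 3 yellow, 19 brown, 26 ivory, 20 beige, 18 black — 3 + 19 + 26 + 20 + 18 = 86 chips.
One more chip must push some color to its target, so 86 + 1 = 87.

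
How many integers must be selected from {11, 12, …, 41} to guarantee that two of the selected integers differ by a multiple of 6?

7

Group the integers by remainder mod 6; there are 6 residue classes, each nonempty in this range.
Choosing one from each class (6 integers) avoids any shared remainder.
One more choice must repeat a class, so two differ by a multiple of 6. Hence 6 + 1 = 7.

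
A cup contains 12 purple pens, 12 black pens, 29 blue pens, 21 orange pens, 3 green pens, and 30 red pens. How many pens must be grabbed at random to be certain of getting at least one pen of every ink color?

105

The hardest ink color to obtain is green: we could draw every other pen first — 107 − 3 = 104 pens — without a single green one.
The next draw must be green, so 104 + 1 = 105.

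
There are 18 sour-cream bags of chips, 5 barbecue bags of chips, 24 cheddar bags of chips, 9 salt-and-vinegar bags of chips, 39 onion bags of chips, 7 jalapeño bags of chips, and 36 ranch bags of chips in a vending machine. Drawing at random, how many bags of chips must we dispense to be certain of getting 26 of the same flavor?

114

Treat the 7 flavors as pigeonholes.
In the worst case we take at most 25 of each flavor, but all 18 sour-cream, all 5 barbecue, all 24 cheddar, all 9 salt-and-vinegar, and all 7 jalapeño (fewer than 25), giving 18 + 5 + 24 + 9 + 25 + 7 + 25 = 113.
One more bag of chips then forces some flavor to 26, so 113 + 1 = 114.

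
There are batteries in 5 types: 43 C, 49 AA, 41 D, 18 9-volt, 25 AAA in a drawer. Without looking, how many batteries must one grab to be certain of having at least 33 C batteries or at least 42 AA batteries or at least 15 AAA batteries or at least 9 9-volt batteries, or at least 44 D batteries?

Each of the 5 types has its own threshold; avoid all of them simultaneously.
The worst case stops just short of every target: 32 C, 41 AA, all 41 D, 8 9-volt, 14 AAA — 32 + 41 + 41 + 8 + 14 = 136 batteries.
One more battery must push some type to its target, so 136 + 1 = 137.

137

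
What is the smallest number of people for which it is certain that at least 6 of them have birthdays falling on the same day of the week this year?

There are 7 days of the week acting as pigeonholes.
With 7 × 5 = 35 people we could place exactly 5 in each, with no class reaching 6.
One more forces some class to hold 6, so 35 + 1 = 36.

36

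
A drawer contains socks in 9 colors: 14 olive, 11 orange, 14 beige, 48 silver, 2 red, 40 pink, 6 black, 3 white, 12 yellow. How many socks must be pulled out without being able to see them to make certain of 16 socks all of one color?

In the worst case we take at most 15 of each color, but all 14 olive, all 11 orange, all 14 beige, all 2 red, all 6 black, all 3 white, and all 12 yellow (fewer than 15), giving 14 + 11 + 14 + 15 + 2 + 15 + 6 + 3 + 12 = 92.
One more sock then forces some color to 16, so 92 + 1 = 93.

93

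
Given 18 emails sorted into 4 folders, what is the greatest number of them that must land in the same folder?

The 18 emails fall into 4 folders.
If each of the 4 folders held at most 4, the total would be at most 4 × 4 = 16 < 18, a contradiction.
So at least one holds ⌈18/4⌉ = 5.

5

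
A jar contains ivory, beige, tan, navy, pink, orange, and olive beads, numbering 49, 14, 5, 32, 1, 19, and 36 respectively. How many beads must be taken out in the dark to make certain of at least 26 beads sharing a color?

115

Treat the 7 colors as pigeonholes.
In the worst case we take at most 25 of each color, but all 14 beige, all 5 tan, all 1 pink, and all 19 orange (fewer than 25), giving 25 + 14 + 5 + 25 + 1 + 19 + 25 = 114.
One more bead then forces some color to 26, so 114 + 1 = 115.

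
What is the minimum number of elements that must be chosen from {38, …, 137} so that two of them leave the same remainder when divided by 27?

28

Group the integers by remainder mod 27; there are 27 residue classes, each nonempty in this range.
Choosing one from each class (27 integers) avoids any shared remainder.
One more choice must repeat a class, so two differ by a multiple of 27. Hence 27 + 1 = 28.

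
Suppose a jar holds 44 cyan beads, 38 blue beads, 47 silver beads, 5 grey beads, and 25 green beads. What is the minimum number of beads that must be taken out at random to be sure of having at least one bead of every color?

155

The hardest color to obtain is grey: we could draw every other bead first — 159 − 5 = 154 beads — without a single grey one.
The next draw must be grey, so 154 + 1 = 155.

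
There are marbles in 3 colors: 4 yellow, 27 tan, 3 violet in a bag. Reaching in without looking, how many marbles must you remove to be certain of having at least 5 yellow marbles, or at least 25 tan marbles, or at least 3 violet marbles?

The worst case stops just short of every target: 4 yellow, 24 tan, 2 violet — 4 + 24 + 2 = 30 marbles.
One more marble must push some color to its target, so 30 + 1 = 31.

31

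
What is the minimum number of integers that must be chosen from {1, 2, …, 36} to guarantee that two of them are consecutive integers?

Partition {1, …, 36} into 18 pairs: {1,2}, {3,4}, …, {35,36}.
Choosing 18 integers — say the 18 even numbers 2, 4, …, 36 — takes one from each pair and avoids the property.
Choosing 19 forces two into the same pair by pigeonhole, and those are consecutive. So 19.

19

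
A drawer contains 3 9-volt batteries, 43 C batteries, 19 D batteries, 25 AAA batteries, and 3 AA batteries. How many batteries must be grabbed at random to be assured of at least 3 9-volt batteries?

93

To avoid 9-volt batteries as long as possible, exhaust the other 4 types first.
The worst case draws every non-9-volt battery first: 43 + 19 + 25 + 3 = 90.
The next 3 draws are then forced to be 9-volt, giving 90 + 3 = 93.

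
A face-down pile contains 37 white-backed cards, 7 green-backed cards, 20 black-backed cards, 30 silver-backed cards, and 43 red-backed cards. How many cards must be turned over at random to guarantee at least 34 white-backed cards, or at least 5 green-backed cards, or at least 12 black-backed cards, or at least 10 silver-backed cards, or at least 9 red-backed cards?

66

The worst case stops just short of every target: 33 white-backed, 4 green-backed, 11 black-backed, 9 silver-backed, 8 red-backed — 33 + 4 + 11 + 9 + 8 = 65 cards.
One more card must push some back color to its target, so 65 + 1 = 66.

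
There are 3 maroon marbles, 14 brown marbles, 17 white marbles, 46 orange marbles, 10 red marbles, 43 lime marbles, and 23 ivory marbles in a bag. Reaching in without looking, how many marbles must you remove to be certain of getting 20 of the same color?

In the worst case we take at most 19 of each color, but all 3 maroon, all 14 brown, all 17 white, and all 10 red (fewer than 19), giving 3 + 14 + 17 + 19 + 10 + 19 + 19 = 101.
One more marble then forces some color to 20, so 101 + 1 = 102.

102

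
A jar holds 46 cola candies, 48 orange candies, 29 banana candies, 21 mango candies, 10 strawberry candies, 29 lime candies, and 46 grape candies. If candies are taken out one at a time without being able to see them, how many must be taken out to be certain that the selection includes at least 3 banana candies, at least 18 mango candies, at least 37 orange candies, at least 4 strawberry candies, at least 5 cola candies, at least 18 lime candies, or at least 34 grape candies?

The worst case stops just short of every target: 4 cola, 36 orange, 2 banana, 17 mango, 3 strawberry, 17 lime, 33 grape — 4 + 36 + 2 + 17 + 3 + 17 + 33 = 112 candies.
One more candy must push some flavor to its target, so 112 + 1 = 113.

113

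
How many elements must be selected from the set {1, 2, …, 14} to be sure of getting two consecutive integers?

8

Partition {1, …, 14} into 7 pairs: {1,2}, {3,4}, …, {13,14}.
Choosing 7 integers — say the 7 even numbers 2, 4, …, 14 — takes one from each pair and avoids the property.
Choosing 8 forces two into the same pair by pigeonhole, and those are consecutive. So 8.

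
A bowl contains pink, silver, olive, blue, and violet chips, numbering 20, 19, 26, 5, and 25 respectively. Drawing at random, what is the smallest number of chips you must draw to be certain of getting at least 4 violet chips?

The worst case draws every non-violet chip first: 20 + 19 + 26 + 5 = 70.
The next 4 draws are then forced to be violet, giving 70 + 4 = 74.

74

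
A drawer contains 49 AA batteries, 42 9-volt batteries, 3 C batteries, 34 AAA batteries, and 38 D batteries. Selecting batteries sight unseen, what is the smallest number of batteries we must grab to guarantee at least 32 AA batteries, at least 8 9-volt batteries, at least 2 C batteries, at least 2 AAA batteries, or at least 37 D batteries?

77

The worst case stops just short of every target: 31 AA, 7 9-volt, 1 C, 1 AAA, 36 D — 31 + 7 + 1 + 1 + 36 = 76 batteries.
One more battery must push some type to its target, so 76 + 1 = 77.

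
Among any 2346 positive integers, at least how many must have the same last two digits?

The 2346 positive integers fall into 100 possible two-digit endings.
If each of the 100 possible two-digit endings held at most 23, the total would be at most 100 × 23 = 2300 < 2346, a contradiction.
So at least one holds ⌈2346/100⌉ = 24.

24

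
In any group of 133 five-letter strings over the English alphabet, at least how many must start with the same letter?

6

There are 26 possible first letters, which serve as the pigeonholes.
If each of the 26 possible first letters held at most 5, the total would be at most 26 × 5 = 130 < 133, a contradiction.
So at least one holds ⌈133/26⌉ = 6.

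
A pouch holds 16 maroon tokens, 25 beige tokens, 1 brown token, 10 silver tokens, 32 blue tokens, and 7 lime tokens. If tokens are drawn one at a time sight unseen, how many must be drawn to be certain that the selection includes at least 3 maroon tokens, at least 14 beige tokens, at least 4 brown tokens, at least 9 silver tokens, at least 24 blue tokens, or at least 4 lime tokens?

51

The worst case stops just short of every target: 2 maroon, 13 beige, all 1 brown, 8 silver, 23 blue, 3 lime — 2 + 13 + 1 + 8 + 23 + 3 = 50 tokens.
One more token must push some color to its target, so 50 + 1 = 51.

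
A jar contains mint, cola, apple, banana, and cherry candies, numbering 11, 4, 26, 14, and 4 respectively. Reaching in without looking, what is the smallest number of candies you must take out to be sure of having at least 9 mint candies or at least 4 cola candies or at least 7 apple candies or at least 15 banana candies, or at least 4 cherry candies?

35

The worst case stops just short of every target: 8 mint, 3 cola, 6 apple, 14 banana, 3 cherry — 8 + 3 + 6 + 14 + 3 = 34 candies.
One more candy must push some flavor to its target, so 34 + 1 = 35.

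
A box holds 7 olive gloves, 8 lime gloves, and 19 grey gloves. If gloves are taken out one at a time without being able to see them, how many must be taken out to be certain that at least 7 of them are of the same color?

The worst case takes 6 gloves of each color without reaching 7 of any: 3 × 6 = 18.
The next glove must bring some color to 7, so 18 + 1 = 19.

19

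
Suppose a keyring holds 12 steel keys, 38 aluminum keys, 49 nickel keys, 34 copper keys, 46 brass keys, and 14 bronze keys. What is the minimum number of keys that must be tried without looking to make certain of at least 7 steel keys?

The worst case draws every non-steel key first: 38 + 49 + 34 + 46 + 14 = 181.
The next 7 draws are then forced to be steel, giving 181 + 7 = 188.

188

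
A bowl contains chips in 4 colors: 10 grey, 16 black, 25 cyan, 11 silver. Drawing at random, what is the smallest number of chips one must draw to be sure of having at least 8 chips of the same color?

Treat the 4 colors as pigeonholes.
The worst case takes 7 chips of each color without reaching 8 of any: 4 × 7 = 28.
The next chip must bring some color to 8, so 28 + 1 = 29.

29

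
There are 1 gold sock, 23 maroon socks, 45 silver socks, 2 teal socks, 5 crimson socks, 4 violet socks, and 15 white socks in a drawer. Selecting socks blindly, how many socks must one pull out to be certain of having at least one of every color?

The hardest color to obtain is gold: we could draw every other sock first — 95 − 1 = 94 socks — without a single gold one.
The next draw must be gold, so 94 + 1 = 95.

95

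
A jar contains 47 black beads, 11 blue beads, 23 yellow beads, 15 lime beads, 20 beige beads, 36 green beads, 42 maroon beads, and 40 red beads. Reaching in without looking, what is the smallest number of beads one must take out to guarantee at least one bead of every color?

The hardest color to obtain is blue: we could draw every other bead first — 234 − 11 = 223 beads — without a single blue one.
The next draw must be blue, so 223 + 1 = 224.

224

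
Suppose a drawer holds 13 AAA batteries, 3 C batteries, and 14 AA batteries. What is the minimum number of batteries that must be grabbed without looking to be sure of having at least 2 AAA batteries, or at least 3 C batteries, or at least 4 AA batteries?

7

The worst case stops just short of every target: 1 AAA, 2 C, 3 AA — 1 + 2 + 3 = 6 batteries.
One more battery must push some type to its target, so 6 + 1 = 7.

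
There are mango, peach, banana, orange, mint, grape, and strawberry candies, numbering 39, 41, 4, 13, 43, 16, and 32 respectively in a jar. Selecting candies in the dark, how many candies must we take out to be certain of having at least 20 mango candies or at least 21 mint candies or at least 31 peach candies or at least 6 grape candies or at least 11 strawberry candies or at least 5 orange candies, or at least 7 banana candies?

Each of the 7 flavors has its own threshold; avoid all of them simultaneously.
The worst case stops just short of every target: 19 mango, 30 peach, all 4 banana, 4 orange, 20 mint, 5 grape, 10 strawberry — 19 + 30 + 4 + 4 + 20 + 5 + 10 = 92 candies.
One more candy must push some flavor to its target, so 92 + 1 = 93.

93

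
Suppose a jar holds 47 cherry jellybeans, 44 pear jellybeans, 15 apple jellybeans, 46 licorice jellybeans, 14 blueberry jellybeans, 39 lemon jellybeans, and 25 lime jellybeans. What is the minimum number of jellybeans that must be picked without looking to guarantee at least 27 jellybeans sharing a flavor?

159

In the worst case we take at most 26 of each flavor, but all 15 apple, all 14 blueberry, and all 25 lime (fewer than 26), giving 26 + 26 + 15 + 26 + 14 + 26 + 25 = 158.
One more jellybean then forces some flavor to 27, so 158 + 1 = 159.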